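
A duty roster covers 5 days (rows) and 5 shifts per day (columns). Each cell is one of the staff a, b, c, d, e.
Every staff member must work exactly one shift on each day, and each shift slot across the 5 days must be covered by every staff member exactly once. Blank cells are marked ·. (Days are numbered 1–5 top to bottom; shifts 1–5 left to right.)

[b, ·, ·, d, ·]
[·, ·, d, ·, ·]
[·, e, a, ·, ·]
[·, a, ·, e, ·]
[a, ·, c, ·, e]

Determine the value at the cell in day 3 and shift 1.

Day 1, shift 2: day 1 has {b, d} and shift 2 has {a, e}, leaving only c.
Day 1, shift 3: day 1 has {b, c, d} and shift 3 has {a, c, d}, leaving only e.
Day 1, shift 5: day 1 has {b, c, d, e} and shift 5 has {e}, leaving only a.
Day 2, shift 2: day 2 has {d} and shift 2 has {a, c, e}, leaving only b.
Day 2, shift 5: day 2 has {b, d} and shift 5 has {a, e}, leaving only c.
Day 2, shift 1: day 2 has {b, c, d} and shift 1 has {a, b}, leaving only e.
Day 2, shift 4: day 2 has {b, c, d, e} and shift 4 has {d, e}, leaving only a.
Day 4, shift 3: day 4 has {a, e} and shift 3 has {a, c, d, e}, leaving only b.
Day 4, shift 5: day 4 has {a, b, e} and shift 5 has {a, c, e}, leaving only d.
Day 3, shift 5: day 3 has {a, e} and shift 5 has {a, c, d, e}, leaving only b.
Day 3, shift 4: day 3 has {a, b, e} and shift 4 has {a, d, e}, leaving only c.
Day 3 already has {a, b, c, e} and shift 1 already has {a, b, e}, so day 3, shift 1 must be d.

d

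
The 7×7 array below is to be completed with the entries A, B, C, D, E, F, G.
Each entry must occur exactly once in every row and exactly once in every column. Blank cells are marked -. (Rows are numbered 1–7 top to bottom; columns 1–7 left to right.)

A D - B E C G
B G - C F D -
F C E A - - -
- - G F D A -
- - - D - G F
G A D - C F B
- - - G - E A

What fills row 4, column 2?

Row 1, column 3: row 1 has {A, B, C, D, E, G} and column 3 has {D, E, G}, leaving only F.
Row 2, column 3: row 2 has {B, C, D, F, G} and column 3 has {D, E, F, G}, leaving only A.
Row 2, column 7: row 2 has {A, B, C, D, F, G} and column 7 has {A, B, F, G}, leaving only E.
Row 3, column 6: row 3 has {A, C, E, F} and column 6 has {A, C, D, E, F, G}, leaving only B.
Row 3, column 5: row 3 has {A, B, C, E, F} and column 5 has {C, D, E, F}, leaving only G.
Row 3, column 7: row 3 has {A, B, C, E, F, G} and column 7 has {A, B, E, F, G}, leaving only D.
Row 4, column 7: row 4 has {A, D, F, G} and column 7 has {A, B, D, E, F, G}, leaving only C.
Row 4, column 1: row 4 has {A, C, D, F, G} and column 1 has {A, B, F, G}, leaving only E.
Row 4 already has {A, C, D, E, F, G} and column 2 already has {A, C, D, G}, so row 4, column 2 must be B.

B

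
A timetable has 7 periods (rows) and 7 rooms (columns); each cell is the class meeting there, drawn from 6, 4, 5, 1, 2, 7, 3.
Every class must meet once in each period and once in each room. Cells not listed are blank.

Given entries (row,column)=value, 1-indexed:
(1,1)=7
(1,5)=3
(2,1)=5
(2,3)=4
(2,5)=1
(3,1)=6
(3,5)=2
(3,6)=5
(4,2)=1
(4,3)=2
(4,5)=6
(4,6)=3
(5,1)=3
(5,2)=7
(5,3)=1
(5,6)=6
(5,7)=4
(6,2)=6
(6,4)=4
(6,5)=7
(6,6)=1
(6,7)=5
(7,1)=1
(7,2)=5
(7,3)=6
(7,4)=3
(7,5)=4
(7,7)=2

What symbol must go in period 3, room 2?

4

Period 1, room 3: period 1 has {7, 3} and room 3 has {6, 4, 1, 2}, leaving only 5.
Period 4, room 1: period 4 has {6, 1, 2, 3} and room 1 has {6, 5, 1, 7, 3}, leaving only 4.
Period 4, room 7: period 4 has {6, 4, 1, 2, 3} and room 7 has {4, 5, 2}, leaving only 7.
Period 4, room 4: period 4 has {6, 4, 1, 2, 7, 3} and room 4 has {4, 3}, leaving only 5.
Period 5, room 4: period 5 has {6, 4, 1, 7, 3} and room 4 has {4, 5, 3}, leaving only 2.
Period 5, room 5: period 5 has {6, 4, 1, 2, 7, 3} and room 5 has {6, 4, 1, 2, 7, 3}, leaving only 5.
Period 6, room 1: period 6 has {6, 4, 5, 1, 7} and room 1 has {6, 4, 5, 1, 7, 3}, leaving only 2.
Period 6, room 3: period 6 has {6, 4, 5, 1, 2, 7} and room 3 has {6, 4, 5, 1, 2}, leaving only 3.
Period 3, room 3: period 3 has {6, 5, 2} and room 3 has {6, 4, 5, 1, 2, 3}, leaving only 7.
Period 3, room 4: period 3 has {6, 5, 2, 7} and room 4 has {4, 5, 2, 3}, leaving only 1.
Period 1, room 4: period 1 has {5, 7, 3} and room 4 has {4, 5, 1, 2, 3}, leaving only 6.
Period 1, room 7: period 1 has {6, 5, 7, 3} and room 7 has {4, 5, 2, 7}, leaving only 1.
Period 2, room 4: period 2 has {4, 5, 1} and room 4 has {6, 4, 5, 1, 2, 3}, leaving only 7.
Period 2, room 6: period 2 has {4, 5, 1, 7} and room 6 has {6, 5, 1, 3}, leaving only 2.
Period 1, room 6: period 1 has {6, 5, 1, 7, 3} and room 6 has {6, 5, 1, 2, 3}, leaving only 4.
Period 1, room 2: period 1 has {6, 4, 5, 1, 7, 3} and room 2 has {6, 5, 1, 7}, leaving only 2.
Period 2, room 2: period 2 has {4, 5, 1, 2, 7} and room 2 has {6, 5, 1, 2, 7}, leaving only 3.
Period 3 already has {6, 5, 1, 2, 7} and room 2 already has {6, 5, 1, 2, 7, 3}, so period 3, room 2 must be 4.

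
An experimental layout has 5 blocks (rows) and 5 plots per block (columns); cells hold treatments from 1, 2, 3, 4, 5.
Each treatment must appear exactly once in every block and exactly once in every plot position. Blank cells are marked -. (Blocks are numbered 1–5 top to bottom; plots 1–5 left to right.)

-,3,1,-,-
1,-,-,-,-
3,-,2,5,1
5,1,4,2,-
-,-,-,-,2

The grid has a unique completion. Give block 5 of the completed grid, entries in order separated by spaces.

Block 5, plot 1: block 5 has {2} and plot 1 has {1, 3, 5}, leaving only 4.
Block 5, plot 2: block 5 has {2, 4} and plot 2 has {1, 3}, leaving only 5.
Block 5, plot 3: block 5 has {2, 4, 5} and plot 3 has {1, 2, 4}, leaving only 3.
Block 5, plot 4: block 5 has {2, 3, 4, 5} and plot 4 has {2, 5}, leaving only 1.
So block 5 reads: 4 5 3 1 2.

4 5 3 1 2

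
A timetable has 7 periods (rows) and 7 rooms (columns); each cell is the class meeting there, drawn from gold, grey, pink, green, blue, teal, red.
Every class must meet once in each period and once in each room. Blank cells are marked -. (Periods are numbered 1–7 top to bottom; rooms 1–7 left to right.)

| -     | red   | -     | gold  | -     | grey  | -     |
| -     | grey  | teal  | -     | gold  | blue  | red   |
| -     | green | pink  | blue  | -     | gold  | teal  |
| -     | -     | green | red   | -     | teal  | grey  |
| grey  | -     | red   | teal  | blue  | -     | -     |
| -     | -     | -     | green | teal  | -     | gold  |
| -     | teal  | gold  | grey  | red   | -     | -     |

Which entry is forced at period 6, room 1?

Period 1, room 3: period 1 has {gold, grey, red} and room 3 has {gold, pink, green, teal, red}, leaving only blue.
Period 2, room 4: period 2 has {gold, grey, blue, teal, red} and room 4 has {gold, grey, green, blue, teal, red}, leaving only pink.
Period 2, room 1: period 2 has {gold, grey, pink, blue, teal, red} and room 1 has {grey}, leaving only green.
Period 3, room 1: period 3 has {gold, pink, green, blue, teal} and room 1 has {grey, green}, leaving only red.
Period 3, room 5: period 3 has {gold, pink, green, blue, teal, red} and room 5 has {gold, blue, teal, red}, leaving only grey.
Period 4, room 5: period 4 has {grey, green, teal, red} and room 5 has {gold, grey, blue, teal, red}, leaving only pink.
Period 1, room 5: period 1 has {gold, grey, blue, red} and room 5 has {gold, grey, pink, blue, teal, red}, leaving only green.
Period 1, room 7: period 1 has {gold, grey, green, blue, red} and room 7 has {gold, grey, teal, red}, leaving only pink.
Period 1, room 1: period 1 has {gold, grey, pink, green, blue, red} and room 1 has {grey, green, red}, leaving only teal.
Period 5, room 7: period 5 has {grey, blue, teal, red} and room 7 has {gold, grey, pink, teal, red}, leaving only green.
Period 5, room 6: period 5 has {grey, green, blue, teal, red} and room 6 has {gold, grey, blue, teal}, leaving only pink.
Period 5, room 2: period 5 has {grey, pink, green, blue, teal, red} and room 2 has {grey, green, teal, red}, leaving only gold.
Period 4, room 2: period 4 has {grey, pink, green, teal, red} and room 2 has {gold, grey, green, teal, red}, leaving only blue.
Period 4, room 1: period 4 has {grey, pink, green, blue, teal, red} and room 1 has {grey, green, teal, red}, leaving only gold.
Period 6, room 2: period 6 has {gold, green, teal} and room 2 has {gold, grey, green, blue, teal, red}, leaving only pink.
Period 6 already has {gold, pink, green, teal} and room 1 already has {gold, grey, green, teal, red}, so period 6, room 1 must be blue.

blue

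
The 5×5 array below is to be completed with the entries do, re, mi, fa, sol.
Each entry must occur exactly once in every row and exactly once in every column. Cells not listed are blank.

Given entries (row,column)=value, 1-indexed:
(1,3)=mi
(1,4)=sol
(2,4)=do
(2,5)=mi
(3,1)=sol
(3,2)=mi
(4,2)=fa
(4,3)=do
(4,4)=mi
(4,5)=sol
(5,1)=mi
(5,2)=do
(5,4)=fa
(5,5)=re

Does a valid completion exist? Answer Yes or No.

Yes

No row or column among the givens repeats a symbol, and propagating forced cells runs into no contradiction.
One valid completion exists (for instance, do re mi sol fa / fa sol re do mi / sol mi fa re do / re fa do mi sol / mi do sol fa re).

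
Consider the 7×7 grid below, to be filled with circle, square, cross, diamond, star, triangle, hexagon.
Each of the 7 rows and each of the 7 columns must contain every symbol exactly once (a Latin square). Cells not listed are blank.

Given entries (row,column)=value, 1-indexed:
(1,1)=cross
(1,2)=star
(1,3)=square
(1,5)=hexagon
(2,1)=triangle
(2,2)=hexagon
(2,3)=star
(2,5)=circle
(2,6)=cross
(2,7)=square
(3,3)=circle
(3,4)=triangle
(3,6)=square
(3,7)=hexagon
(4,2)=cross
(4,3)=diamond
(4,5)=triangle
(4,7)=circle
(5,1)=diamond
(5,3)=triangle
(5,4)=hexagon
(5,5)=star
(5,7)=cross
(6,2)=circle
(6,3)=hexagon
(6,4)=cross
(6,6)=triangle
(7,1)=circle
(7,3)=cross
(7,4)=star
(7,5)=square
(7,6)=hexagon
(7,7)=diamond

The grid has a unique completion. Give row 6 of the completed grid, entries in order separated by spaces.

square circle hexagon cross diamond triangle star

Row 6, column 5: row 6 has {circle, cross, triangle, hexagon} and column 5 has {circle, square, star, triangle, hexagon}, leaving only diamond.
Row 6, column 7: row 6 has {circle, cross, diamond, triangle, hexagon} and column 7 has {circle, square, cross, diamond, hexagon}, leaving only star.
Row 6, column 1: row 6 has {circle, cross, diamond, star, triangle, hexagon} and column 1 has {circle, cross, diamond, triangle}, leaving only square.
So row 6 reads: square circle hexagon cross diamond triangle star.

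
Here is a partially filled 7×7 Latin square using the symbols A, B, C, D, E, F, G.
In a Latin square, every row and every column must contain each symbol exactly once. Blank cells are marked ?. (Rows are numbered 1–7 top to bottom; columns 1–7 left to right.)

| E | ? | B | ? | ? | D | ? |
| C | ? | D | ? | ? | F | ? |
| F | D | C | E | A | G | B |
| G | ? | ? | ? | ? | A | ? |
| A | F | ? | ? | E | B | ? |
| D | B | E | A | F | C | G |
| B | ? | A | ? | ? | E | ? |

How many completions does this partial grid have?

Row 1, column 2: eliminating its row and column leaves {A, C, G}.
Row 1, column 4: eliminating its row and column leaves {C, F, G}.
Row 1, column 5: eliminating its row and column leaves {C, G}.
Row 1, column 7: eliminating its row and column leaves {A, C, F}.
Row 2, column 2: eliminating its row and column leaves {A, E, G}.
Row 2, column 4: eliminating its row and column leaves {B, G}.
Row 2, column 5: eliminating its row and column leaves {B, G}.
Row 2, column 7: eliminating its row and column leaves {A, E}.
Row 4, column 2: eliminating its row and column leaves {C, E}.
Row 4, column 3: eliminating its row and column leaves {F}.
Row 4, column 4: eliminating its row and column leaves {B, C, D, F}.
Row 4, column 5: eliminating its row and column leaves {B, C, D}.
Row 4, column 7: eliminating its row and column leaves {C, D, E, F}.
Row 5, column 3: eliminating its row and column leaves {G}.
Row 5, column 4: eliminating its row and column leaves {C, D, G}.
Row 5, column 7: eliminating its row and column leaves {C, D}.
Row 7, column 2: eliminating its row and column leaves {C, G}.
Row 7, column 4: eliminating its row and column leaves {C, D, F, G}.
Row 7, column 5: eliminating its row and column leaves {C, D, G}.
Row 7, column 7: eliminating its row and column leaves {C, D, F}.
Enumerating the assignments across these blanks that avoid any row or column repeat gives 8 completions.

8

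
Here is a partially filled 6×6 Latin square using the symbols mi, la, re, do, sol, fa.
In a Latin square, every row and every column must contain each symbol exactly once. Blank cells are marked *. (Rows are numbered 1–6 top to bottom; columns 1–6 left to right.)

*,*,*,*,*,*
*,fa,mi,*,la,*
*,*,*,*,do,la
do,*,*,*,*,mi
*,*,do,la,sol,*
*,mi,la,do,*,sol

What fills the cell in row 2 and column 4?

Row 5, column 2: row 5 has {la, do, sol} and column 2 has {mi, fa}, leaving only re.
Row 3, column 2: row 3 has {la, do} and column 2 has {mi, re, fa}, leaving only sol.
Row 4, column 2: row 4 has {mi, do} and column 2 has {mi, re, sol, fa}, leaving only la.
Row 1, column 2: row 1 has {} and column 2 has {mi, la, re, sol, fa}, leaving only do.
Row 5, column 6: row 5 has {la, re, do, sol} and column 6 has {mi, la, sol}, leaving only fa.
Row 1, column 6: row 1 has {do} and column 6 has {mi, la, sol, fa}, leaving only re.
Row 2, column 6: row 2 has {mi, la, fa} and column 6 has {mi, la, re, sol, fa}, leaving only do.
Row 5, column 1: row 5 has {la, re, do, sol, fa} and column 1 has {do}, leaving only mi.
Row 2, column 4 is narrowed to {re, sol}.
If it were sol, then row 6, column 1 would be left with no valid symbol.
So row 2, column 4 must be re.

re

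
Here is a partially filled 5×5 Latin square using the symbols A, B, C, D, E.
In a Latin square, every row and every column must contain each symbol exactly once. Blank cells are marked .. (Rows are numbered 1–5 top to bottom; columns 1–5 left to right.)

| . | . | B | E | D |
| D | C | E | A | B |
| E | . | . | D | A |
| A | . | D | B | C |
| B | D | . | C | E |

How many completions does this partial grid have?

1

Row 1, column 1: eliminating its row and column leaves {C}.
Row 1, column 2: eliminating its row and column leaves {A}.
Row 3, column 2: eliminating its row and column leaves {B}.
Row 3, column 3: eliminating its row and column leaves {C}.
Row 4, column 2: eliminating its row and column leaves {E}.
Row 5, column 3: eliminating its row and column leaves {A}.
Only one assignment across all blanks avoids any row or column repeat, giving 1 completion.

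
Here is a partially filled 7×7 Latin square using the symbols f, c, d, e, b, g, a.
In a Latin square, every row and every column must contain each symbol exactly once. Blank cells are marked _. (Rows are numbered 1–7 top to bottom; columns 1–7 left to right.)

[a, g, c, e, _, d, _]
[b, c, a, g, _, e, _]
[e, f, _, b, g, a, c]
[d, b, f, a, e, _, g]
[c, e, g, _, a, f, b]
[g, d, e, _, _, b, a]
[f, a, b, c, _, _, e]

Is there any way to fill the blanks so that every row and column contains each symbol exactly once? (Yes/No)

Yes

No row or column among the givens repeats a symbol, and propagating forced cells runs into no contradiction.
One valid completion exists (for instance, a g c e b d f / b c a g f e d / e f d b g a c / d b f a e c g / c e g d a f b / g d e f c b a / f a b c d g e).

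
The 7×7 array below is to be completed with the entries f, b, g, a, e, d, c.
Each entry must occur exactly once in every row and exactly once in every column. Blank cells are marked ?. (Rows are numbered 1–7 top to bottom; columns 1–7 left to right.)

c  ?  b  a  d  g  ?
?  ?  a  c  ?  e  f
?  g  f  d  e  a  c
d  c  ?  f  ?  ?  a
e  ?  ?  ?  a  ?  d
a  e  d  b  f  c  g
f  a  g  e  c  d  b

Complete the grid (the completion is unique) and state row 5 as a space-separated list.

Row 5, column 3: row 5 has {a, e, d} and column 3 has {f, b, g, a, d}, leaving only c.
Row 5, column 4: row 5 has {a, e, d, c} and column 4 has {f, b, a, e, d, c}, leaving only g.
Row 1, column 2: row 1 has {b, g, a, d, c} and column 2 has {g, a, e, c}, leaving only f.
Row 5, column 2: row 5 has {g, a, e, d, c} and column 2 has {f, g, a, e, c}, leaving only b.
Row 5, column 6: row 5 has {b, g, a, e, d, c} and column 6 has {g, a, e, d, c}, leaving only f.
So row 5 reads: e b c g a f d.

e b c g a f d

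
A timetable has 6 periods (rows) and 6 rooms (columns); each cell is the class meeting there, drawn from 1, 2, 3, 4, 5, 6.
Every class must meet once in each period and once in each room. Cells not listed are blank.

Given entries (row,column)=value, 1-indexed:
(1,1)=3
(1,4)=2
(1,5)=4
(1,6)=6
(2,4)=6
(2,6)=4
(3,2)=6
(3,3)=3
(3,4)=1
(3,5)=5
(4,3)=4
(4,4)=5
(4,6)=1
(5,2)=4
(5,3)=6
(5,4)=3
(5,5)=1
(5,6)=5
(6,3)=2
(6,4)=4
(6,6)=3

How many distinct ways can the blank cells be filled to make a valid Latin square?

Period 1, room 2: eliminating its period and room leaves {1, 5}.
Period 1, room 3: eliminating its period and room leaves {1, 5}.
Period 2, room 1: eliminating its period and room leaves {1, 2, 5}.
Period 2, room 2: eliminating its period and room leaves {1, 2, 3, 5}.
Period 2, room 3: eliminating its period and room leaves {1, 5}.
Period 2, room 5: eliminating its period and room leaves {2, 3}.
Period 3, room 1: eliminating its period and room leaves {2, 4}.
Period 3, room 6: eliminating its period and room leaves {2}.
Period 4, room 1: eliminating its period and room leaves {2, 6}.
Period 4, room 2: eliminating its period and room leaves {2, 3}.
Period 4, room 5: eliminating its period and room leaves {2, 3, 6}.
Period 5, room 1: eliminating its period and room leaves {2}.
Period 6, room 1: eliminating its period and room leaves {1, 5, 6}.
Period 6, room 2: eliminating its period and room leaves {1, 5}.
Period 6, room 5: eliminating its period and room leaves {6}.
Enumerating the assignments across these blanks that avoid any period or room repeat gives 4 completions.

4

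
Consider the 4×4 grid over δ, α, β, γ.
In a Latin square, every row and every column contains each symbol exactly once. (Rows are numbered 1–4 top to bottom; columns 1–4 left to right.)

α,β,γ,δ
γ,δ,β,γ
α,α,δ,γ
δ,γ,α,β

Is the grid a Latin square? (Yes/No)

Row 3 contains α twice (at columns 1 and 2); row 2 is also not a permutation.

No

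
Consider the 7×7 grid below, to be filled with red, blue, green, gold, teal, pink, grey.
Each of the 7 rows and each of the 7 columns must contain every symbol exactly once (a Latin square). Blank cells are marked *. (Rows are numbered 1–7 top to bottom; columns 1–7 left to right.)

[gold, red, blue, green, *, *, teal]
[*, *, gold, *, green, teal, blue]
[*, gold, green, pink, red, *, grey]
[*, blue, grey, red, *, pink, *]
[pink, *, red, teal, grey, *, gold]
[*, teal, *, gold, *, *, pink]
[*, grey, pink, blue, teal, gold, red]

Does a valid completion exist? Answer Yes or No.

Row 6, column 3: row 6 together with column 3 already contain {red, blue, green, gold, teal, pink, grey} — every symbol — so nothing can go there. The grid has no valid completion.

No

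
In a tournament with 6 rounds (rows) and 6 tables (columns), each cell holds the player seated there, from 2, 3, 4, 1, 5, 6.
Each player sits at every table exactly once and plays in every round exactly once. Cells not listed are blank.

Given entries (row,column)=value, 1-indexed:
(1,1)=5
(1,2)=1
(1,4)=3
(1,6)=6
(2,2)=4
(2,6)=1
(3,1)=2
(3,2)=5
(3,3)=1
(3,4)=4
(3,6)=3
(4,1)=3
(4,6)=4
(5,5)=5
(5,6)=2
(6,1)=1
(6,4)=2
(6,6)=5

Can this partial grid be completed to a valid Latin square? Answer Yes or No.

Yes

No round or table among the givens repeats a symbol, and propagating forced cells runs into no contradiction.
One valid completion exists (for instance, 5 1 4 3 2 6 / 6 4 2 5 3 1 / 2 5 1 4 6 3 / 3 2 5 6 1 4 / 4 3 6 1 5 2 / 1 6 3 2 4 5).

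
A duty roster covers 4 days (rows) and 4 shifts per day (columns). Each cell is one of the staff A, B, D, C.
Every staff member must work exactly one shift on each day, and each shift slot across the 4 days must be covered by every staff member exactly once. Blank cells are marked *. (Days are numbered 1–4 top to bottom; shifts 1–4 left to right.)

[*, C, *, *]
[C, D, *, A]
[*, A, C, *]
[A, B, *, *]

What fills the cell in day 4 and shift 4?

Day 2, shift 3: day 2 has {A, D, C} and shift 3 has {C}, leaving only B.
Day 4, shift 3: day 4 has {A, B} and shift 3 has {B, C}, leaving only D.
Day 4 already has {A, B, D} and shift 4 already has {A}, so day 4, shift 4 must be C.

C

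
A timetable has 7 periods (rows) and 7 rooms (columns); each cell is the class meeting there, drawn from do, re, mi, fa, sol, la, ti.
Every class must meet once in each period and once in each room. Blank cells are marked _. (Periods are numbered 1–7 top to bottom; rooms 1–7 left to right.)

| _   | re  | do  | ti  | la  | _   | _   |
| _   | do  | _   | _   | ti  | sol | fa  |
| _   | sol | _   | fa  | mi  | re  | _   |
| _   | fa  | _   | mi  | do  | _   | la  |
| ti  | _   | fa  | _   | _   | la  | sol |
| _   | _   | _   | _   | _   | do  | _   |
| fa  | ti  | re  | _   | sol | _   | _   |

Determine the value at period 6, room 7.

Period 1, room 7: period 1 has {do, re, la, ti} and room 7 has {fa, sol, la}, leaving only mi.
Period 1, room 1: period 1 has {do, re, mi, la, ti} and room 1 has {fa, ti}, leaving only sol.
Period 1, room 6: period 1 has {do, re, mi, sol, la, ti} and room 6 has {do, re, sol, la}, leaving only fa.
Period 4, room 1: period 4 has {do, mi, fa, la} and room 1 has {fa, sol, ti}, leaving only re.
Period 4, room 6: period 4 has {do, re, mi, fa, la} and room 6 has {do, re, fa, sol, la}, leaving only ti.
Period 4, room 3: period 4 has {do, re, mi, fa, la, ti} and room 3 has {do, re, fa}, leaving only sol.
Period 5, room 2: period 5 has {fa, sol, la, ti} and room 2 has {do, re, fa, sol, ti}, leaving only mi.
Period 5, room 5: period 5 has {mi, fa, sol, la, ti} and room 5 has {do, mi, sol, la, ti}, leaving only re.
Period 5, room 4: period 5 has {re, mi, fa, sol, la, ti} and room 4 has {mi, fa, ti}, leaving only do.
Period 6, room 2: period 6 has {do} and room 2 has {do, re, mi, fa, sol, ti}, leaving only la.
Period 6, room 1: period 6 has {do, la} and room 1 has {re, fa, sol, ti}, leaving only mi.
Period 2, room 1: period 2 has {do, fa, sol, ti} and room 1 has {re, mi, fa, sol, ti}, leaving only la.
Period 2, room 3: period 2 has {do, fa, sol, la, ti} and room 3 has {do, re, fa, sol}, leaving only mi.
Period 2, room 4: period 2 has {do, mi, fa, sol, la, ti} and room 4 has {do, mi, fa, ti}, leaving only re.
Period 3, room 1: period 3 has {re, mi, fa, sol} and room 1 has {re, mi, fa, sol, la, ti}, leaving only do.
Period 3, room 7: period 3 has {do, re, mi, fa, sol} and room 7 has {mi, fa, sol, la}, leaving only ti.
Period 6 already has {do, mi, la} and room 7 already has {mi, fa, sol, la, ti}, so period 6, room 7 must be re.

re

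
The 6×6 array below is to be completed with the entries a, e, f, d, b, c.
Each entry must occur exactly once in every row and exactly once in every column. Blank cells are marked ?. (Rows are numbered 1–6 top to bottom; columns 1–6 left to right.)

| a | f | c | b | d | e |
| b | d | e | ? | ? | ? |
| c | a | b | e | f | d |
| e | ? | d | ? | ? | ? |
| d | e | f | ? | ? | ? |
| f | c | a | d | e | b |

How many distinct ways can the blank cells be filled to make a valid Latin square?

Row 2, column 4: eliminating its row and column leaves {a, f, c}.
Row 2, column 5: eliminating its row and column leaves {a, c}.
Row 2, column 6: eliminating its row and column leaves {a, f, c}.
Row 4, column 2: eliminating its row and column leaves {b}.
Row 4, column 4: eliminating its row and column leaves {a, f, c}.
Row 4, column 5: eliminating its row and column leaves {a, b, c}.
Row 4, column 6: eliminating its row and column leaves {a, f, c}.
Row 5, column 4: eliminating its row and column leaves {a, c}.
Row 5, column 5: eliminating its row and column leaves {a, b, c}.
Row 5, column 6: eliminating its row and column leaves {a, c}.
Enumerating the assignments across these blanks that avoid any row or column repeat gives 4 completions.

4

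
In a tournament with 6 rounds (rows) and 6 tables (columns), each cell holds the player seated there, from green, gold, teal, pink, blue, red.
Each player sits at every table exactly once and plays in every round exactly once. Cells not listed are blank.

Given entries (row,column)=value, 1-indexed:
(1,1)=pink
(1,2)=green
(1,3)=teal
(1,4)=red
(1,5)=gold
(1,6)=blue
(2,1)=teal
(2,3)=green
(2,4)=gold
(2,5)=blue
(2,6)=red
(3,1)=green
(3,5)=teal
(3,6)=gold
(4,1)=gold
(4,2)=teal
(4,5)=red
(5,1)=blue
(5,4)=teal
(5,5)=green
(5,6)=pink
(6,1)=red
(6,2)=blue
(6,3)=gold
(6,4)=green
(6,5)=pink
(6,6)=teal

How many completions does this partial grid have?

2

Round 2, table 2: eliminating its round and table leaves {pink}.
Round 3, table 2: eliminating its round and table leaves {pink, red}.
Round 3, table 3: eliminating its round and table leaves {pink, blue, red}.
Round 3, table 4: eliminating its round and table leaves {pink, blue}.
Round 4, table 3: eliminating its round and table leaves {pink, blue}.
Round 4, table 4: eliminating its round and table leaves {pink, blue}.
Round 4, table 6: eliminating its round and table leaves {green}.
Round 5, table 2: eliminating its round and table leaves {gold, red}.
Round 5, table 3: eliminating its round and table leaves {red}.
Enumerating the assignments across these blanks that avoid any round or table repeat gives 2 completions.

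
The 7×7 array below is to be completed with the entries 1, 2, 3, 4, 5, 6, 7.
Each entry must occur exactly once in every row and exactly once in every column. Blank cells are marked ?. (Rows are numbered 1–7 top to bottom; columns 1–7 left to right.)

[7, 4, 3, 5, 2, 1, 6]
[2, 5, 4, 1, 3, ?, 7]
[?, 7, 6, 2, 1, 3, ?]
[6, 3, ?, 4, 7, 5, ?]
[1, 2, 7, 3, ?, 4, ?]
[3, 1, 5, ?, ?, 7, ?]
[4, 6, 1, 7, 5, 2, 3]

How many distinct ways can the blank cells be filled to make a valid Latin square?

Row 2, column 6: eliminating its row and column leaves {6}.
Row 3, column 1: eliminating its row and column leaves {5}.
Row 3, column 7: eliminating its row and column leaves {4, 5}.
Row 4, column 3: eliminating its row and column leaves {2}.
Row 4, column 7: eliminating its row and column leaves {1, 2}.
Row 5, column 5: eliminating its row and column leaves {6}.
Row 5, column 7: eliminating its row and column leaves {5}.
Row 6, column 4: eliminating its row and column leaves {6}.
Row 6, column 5: eliminating its row and column leaves {4, 6}.
Row 6, column 7: eliminating its row and column leaves {2, 4}.
Only one assignment across all blanks avoids any row or column repeat, giving 1 completion.

1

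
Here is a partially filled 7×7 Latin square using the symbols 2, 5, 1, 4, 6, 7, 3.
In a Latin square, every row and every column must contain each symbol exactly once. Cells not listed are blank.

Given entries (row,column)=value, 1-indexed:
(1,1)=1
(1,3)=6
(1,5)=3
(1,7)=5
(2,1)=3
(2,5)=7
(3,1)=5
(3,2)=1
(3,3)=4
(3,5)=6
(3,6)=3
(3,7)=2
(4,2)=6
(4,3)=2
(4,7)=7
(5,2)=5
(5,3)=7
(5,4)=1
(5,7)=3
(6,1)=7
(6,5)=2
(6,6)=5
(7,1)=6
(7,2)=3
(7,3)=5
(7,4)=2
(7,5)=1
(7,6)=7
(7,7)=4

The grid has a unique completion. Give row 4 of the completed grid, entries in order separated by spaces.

Row 4, column 1: row 4 has {2, 6, 7} and column 1 has {5, 1, 6, 7, 3}, leaving only 4.
Row 4, column 5: row 4 has {2, 4, 6, 7} and column 5 has {2, 1, 6, 7, 3}, leaving only 5.
Row 4, column 4: row 4 has {2, 5, 4, 6, 7} and column 4 has {2, 1}, leaving only 3.
Row 4, column 6: row 4 has {2, 5, 4, 6, 7, 3} and column 6 has {5, 7, 3}, leaving only 1.
So row 4 reads: 4 6 2 3 5 1 7.

4 6 2 3 5 1 7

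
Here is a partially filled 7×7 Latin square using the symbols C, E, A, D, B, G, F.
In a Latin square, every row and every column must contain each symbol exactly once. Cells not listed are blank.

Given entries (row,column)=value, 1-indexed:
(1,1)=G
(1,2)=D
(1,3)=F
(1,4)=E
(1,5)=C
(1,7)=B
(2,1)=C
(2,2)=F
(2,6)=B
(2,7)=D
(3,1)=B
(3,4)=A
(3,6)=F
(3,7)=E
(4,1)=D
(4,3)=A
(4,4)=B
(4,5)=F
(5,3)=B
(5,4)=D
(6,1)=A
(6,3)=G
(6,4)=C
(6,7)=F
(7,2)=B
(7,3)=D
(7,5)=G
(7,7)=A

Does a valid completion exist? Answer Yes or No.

No row or column among the givens repeats a symbol, and propagating forced cells runs into no contradiction.
One valid completion exists (for instance, G D F E C A B / C F E G A B D / B G C A D F E / D C A B F E G / F A B D E G C / A E G C B D F / E B D F G C A).

Yes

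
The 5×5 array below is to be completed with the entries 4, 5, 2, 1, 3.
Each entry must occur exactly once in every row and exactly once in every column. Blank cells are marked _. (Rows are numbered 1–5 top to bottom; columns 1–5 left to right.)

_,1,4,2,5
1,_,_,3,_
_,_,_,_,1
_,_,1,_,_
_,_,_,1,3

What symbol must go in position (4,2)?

3

Row 1, column 1: row 1 has {4, 5, 2, 1} and column 1 has {1}, leaving only 3.
Row 4, column 2 is narrowed to {4, 5, 2, 3}.
If it were 4, then row 4, column 5 would be left with no valid symbol.
If it were 5, then row 4, column 5 would be left with no valid symbol.
If it were 2, then row 4, column 4 would be left with no valid symbol.
So row 4, column 2 must be 3.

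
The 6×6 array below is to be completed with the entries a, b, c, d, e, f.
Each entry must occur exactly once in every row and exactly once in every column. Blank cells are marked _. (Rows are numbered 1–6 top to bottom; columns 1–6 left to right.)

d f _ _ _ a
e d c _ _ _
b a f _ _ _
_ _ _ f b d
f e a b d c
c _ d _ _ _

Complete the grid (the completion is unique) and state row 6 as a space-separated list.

c b d e a f

Row 6, column 2: row 6 has {c, d} and column 2 has {a, d, e, f}, leaving only b.
Row 2, column 4: row 2 has {c, d, e} and column 4 has {b, f}, leaving only a.
Row 6, column 4: row 6 has {b, c, d} and column 4 has {a, b, f}, leaving only e.
Row 6, column 6: row 6 has {b, c, d, e} and column 6 has {a, c, d}, leaving only f.
Row 6, column 5: row 6 has {b, c, d, e, f} and column 5 has {b, d}, leaving only a.
So row 6 reads: c b d e a f.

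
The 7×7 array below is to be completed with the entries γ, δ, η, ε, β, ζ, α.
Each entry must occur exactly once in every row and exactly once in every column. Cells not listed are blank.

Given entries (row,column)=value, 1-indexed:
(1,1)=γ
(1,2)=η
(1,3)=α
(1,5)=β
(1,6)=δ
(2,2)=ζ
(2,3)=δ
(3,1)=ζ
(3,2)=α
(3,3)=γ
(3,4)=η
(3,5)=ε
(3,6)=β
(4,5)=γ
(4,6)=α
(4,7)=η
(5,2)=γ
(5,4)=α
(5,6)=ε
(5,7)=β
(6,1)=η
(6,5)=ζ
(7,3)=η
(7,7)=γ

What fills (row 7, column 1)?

α

Row 3, column 7: row 3 has {γ, η, ε, β, ζ, α} and column 7 has {γ, η, β}, leaving only δ.
Row 5, column 1: row 5 has {γ, ε, β, α} and column 1 has {γ, η, ζ}, leaving only δ.
Row 5, column 3: row 5 has {γ, δ, ε, β, α} and column 3 has {γ, δ, η, α}, leaving only ζ.
Row 5, column 5: row 5 has {γ, δ, ε, β, ζ, α} and column 5 has {γ, ε, β, ζ}, leaving only η.
Row 2, column 5: row 2 has {δ, ζ} and column 5 has {γ, η, ε, β, ζ}, leaving only α.
Row 2, column 7: row 2 has {δ, ζ, α} and column 7 has {γ, δ, η, β}, leaving only ε.
Row 1, column 7: row 1 has {γ, δ, η, β, α} and column 7 has {γ, δ, η, ε, β}, leaving only ζ.
Row 1, column 4: row 1 has {γ, δ, η, β, ζ, α} and column 4 has {η, α}, leaving only ε.
Row 2, column 1: row 2 has {δ, ε, ζ, α} and column 1 has {γ, δ, η, ζ}, leaving only β.
Row 2, column 4: row 2 has {δ, ε, β, ζ, α} and column 4 has {η, ε, α}, leaving only γ.
Row 2, column 6: row 2 has {γ, δ, ε, β, ζ, α} and column 6 has {δ, ε, β, α}, leaving only η.
Row 4, column 1: row 4 has {γ, η, α} and column 1 has {γ, δ, η, β, ζ}, leaving only ε.
Row 7 already has {γ, η} and column 1 already has {γ, δ, η, ε, β, ζ}, so row 7, column 1 must be α.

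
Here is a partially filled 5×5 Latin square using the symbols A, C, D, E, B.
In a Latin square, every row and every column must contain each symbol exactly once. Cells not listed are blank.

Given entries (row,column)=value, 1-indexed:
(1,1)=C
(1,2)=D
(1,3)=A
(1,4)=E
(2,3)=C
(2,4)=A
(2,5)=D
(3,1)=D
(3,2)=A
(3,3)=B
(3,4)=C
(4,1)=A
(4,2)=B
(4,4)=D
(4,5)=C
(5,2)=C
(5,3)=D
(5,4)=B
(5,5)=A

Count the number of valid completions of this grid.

1

Row 1, column 5: eliminating its row and column leaves {B}.
Row 2, column 1: eliminating its row and column leaves {E, B}.
Row 2, column 2: eliminating its row and column leaves {E}.
Row 3, column 5: eliminating its row and column leaves {E}.
Row 4, column 3: eliminating its row and column leaves {E}.
Row 5, column 1: eliminating its row and column leaves {E}.
Only one assignment across all blanks avoids any row or column repeat, giving 1 completion.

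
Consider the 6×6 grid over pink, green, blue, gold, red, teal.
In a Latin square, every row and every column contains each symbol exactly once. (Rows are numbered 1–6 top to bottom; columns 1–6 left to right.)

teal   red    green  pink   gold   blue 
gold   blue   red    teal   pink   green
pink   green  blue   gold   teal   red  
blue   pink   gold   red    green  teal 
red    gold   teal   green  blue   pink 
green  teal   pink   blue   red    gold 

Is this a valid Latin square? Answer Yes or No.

Yes

Each row is a permutation of the 6 symbols, and so is each column.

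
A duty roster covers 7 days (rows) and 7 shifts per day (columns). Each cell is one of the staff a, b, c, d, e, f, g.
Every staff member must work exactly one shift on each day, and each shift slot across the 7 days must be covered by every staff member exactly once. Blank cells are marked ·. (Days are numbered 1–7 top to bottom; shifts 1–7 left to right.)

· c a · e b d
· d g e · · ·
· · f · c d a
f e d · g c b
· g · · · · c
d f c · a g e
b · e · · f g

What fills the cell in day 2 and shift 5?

Day 1, shift 1: day 1 has {a, b, c, d, e} and shift 1 has {b, d, f}, leaving only g.
Day 1, shift 4: day 1 has {a, b, c, d, e, g} and shift 4 has {e}, leaving only f.
Day 2, shift 6: day 2 has {d, e, g} and shift 6 has {b, c, d, f, g}, leaving only a.
Day 2, shift 1: day 2 has {a, d, e, g} and shift 1 has {b, d, f, g}, leaving only c.
Day 2, shift 7: day 2 has {a, c, d, e, g} and shift 7 has {a, b, c, d, e, g}, leaving only f.
Day 2 already has {a, c, d, e, f, g} and shift 5 already has {a, c, e, g}, so day 2, shift 5 must be b.

b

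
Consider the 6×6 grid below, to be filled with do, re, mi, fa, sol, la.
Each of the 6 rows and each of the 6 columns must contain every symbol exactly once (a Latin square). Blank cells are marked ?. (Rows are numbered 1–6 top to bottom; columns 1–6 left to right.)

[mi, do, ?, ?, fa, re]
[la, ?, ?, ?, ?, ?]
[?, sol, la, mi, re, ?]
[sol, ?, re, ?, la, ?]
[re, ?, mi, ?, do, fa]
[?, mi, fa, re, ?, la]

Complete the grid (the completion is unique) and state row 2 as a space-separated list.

la re do fa mi sol

Row 1, column 3: row 1 has {do, re, mi, fa} and column 3 has {re, mi, fa, la}, leaving only sol.
Row 2, column 3: row 2 has {la} and column 3 has {re, mi, fa, sol, la}, leaving only do.
Row 1, column 4: row 1 has {do, re, mi, fa, sol} and column 4 has {re, mi}, leaving only la.
Row 3, column 6: row 3 has {re, mi, sol, la} and column 6 has {re, fa, la}, leaving only do.
Row 3, column 1: row 3 has {do, re, mi, sol, la} and column 1 has {re, mi, sol, la}, leaving only fa.
Row 4, column 2: row 4 has {re, sol, la} and column 2 has {do, mi, sol}, leaving only fa.
Row 2, column 2: row 2 has {do, la} and column 2 has {do, mi, fa, sol}, leaving only re.
Row 4, column 4: row 4 has {re, fa, sol, la} and column 4 has {re, mi, la}, leaving only do.
Row 4, column 6: row 4 has {do, re, fa, sol, la} and column 6 has {do, re, fa, la}, leaving only mi.
Row 2, column 6: row 2 has {do, re, la} and column 6 has {do, re, mi, fa, la}, leaving only sol.
Row 2, column 4: row 2 has {do, re, sol, la} and column 4 has {do, re, mi, la}, leaving only fa.
Row 2, column 5: row 2 has {do, re, fa, sol, la} and column 5 has {do, re, fa, la}, leaving only mi.
So row 2 reads: la re do fa mi sol.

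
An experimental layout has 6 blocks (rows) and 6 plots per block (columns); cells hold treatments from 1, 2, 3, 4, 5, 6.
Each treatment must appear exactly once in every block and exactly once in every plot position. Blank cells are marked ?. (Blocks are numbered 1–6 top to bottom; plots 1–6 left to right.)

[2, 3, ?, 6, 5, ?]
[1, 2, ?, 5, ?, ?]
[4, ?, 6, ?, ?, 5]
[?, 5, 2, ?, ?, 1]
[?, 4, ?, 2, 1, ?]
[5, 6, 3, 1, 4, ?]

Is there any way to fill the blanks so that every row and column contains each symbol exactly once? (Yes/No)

Yes

No block or plot among the givens repeats a symbol, and propagating forced cells runs into no contradiction.
One valid completion exists (for instance, 2 3 1 6 5 4 / 1 2 4 5 6 3 / 4 1 6 3 2 5 / 6 5 2 4 3 1 / 3 4 5 2 1 6 / 5 6 3 1 4 2).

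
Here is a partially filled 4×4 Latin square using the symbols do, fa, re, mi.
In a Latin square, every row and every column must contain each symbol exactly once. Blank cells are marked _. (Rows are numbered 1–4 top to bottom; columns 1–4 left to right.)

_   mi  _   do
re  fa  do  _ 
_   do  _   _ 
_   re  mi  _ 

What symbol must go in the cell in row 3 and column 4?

re

Row 1, column 1: row 1 has {do, mi} and column 1 has {re}, leaving only fa.
Row 1, column 3: row 1 has {do, fa, mi} and column 3 has {do, mi}, leaving only re.
Row 2, column 4: row 2 has {do, fa, re} and column 4 has {do}, leaving only mi.
Row 3, column 1: row 3 has {do} and column 1 has {fa, re}, leaving only mi.
Row 3, column 3: row 3 has {do, mi} and column 3 has {do, re, mi}, leaving only fa.
Row 3 already has {do, fa, mi} and column 4 already has {do, mi}, so row 3, column 4 must be re.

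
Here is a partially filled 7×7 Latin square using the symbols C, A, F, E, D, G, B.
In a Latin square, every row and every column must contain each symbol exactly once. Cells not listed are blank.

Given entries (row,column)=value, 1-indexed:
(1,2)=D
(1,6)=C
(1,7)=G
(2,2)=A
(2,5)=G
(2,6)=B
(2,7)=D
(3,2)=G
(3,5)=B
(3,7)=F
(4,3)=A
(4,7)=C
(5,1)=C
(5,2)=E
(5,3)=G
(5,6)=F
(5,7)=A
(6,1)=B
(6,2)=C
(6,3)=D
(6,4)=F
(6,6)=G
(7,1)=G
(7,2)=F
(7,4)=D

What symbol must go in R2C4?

C

Row 4, column 2: row 4 has {C, A} and column 2 has {C, A, F, E, D, G}, leaving only B.
Row 5, column 4: row 5 has {C, A, F, E, G} and column 4 has {F, D}, leaving only B.
Row 5, column 5: row 5 has {C, A, F, E, G, B} and column 5 has {G, B}, leaving only D.
Row 6, column 7: row 6 has {C, F, D, G, B} and column 7 has {C, A, F, D, G}, leaving only E.
Row 6, column 5: row 6 has {C, F, E, D, G, B} and column 5 has {D, G, B}, leaving only A.
Row 7, column 7: row 7 has {F, D, G} and column 7 has {C, A, F, E, D, G}, leaving only B.
Row 2, column 4 is narrowed to {C, E}.
If it were E, then row 7, column 3 would be left with no valid symbol.
So row 2, column 4 must be C.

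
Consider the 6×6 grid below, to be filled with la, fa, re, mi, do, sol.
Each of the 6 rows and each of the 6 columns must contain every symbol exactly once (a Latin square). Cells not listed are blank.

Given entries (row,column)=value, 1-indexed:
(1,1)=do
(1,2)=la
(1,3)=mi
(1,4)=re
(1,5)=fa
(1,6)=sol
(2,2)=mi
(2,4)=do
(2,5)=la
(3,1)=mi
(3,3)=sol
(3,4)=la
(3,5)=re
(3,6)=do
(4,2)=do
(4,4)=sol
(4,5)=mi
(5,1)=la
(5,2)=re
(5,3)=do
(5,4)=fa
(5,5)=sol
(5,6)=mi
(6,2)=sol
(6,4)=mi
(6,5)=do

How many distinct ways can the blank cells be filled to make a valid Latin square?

4

Row 2, column 1: eliminating its row and column leaves {fa, re, sol}.
Row 2, column 3: eliminating its row and column leaves {fa, re}.
Row 2, column 6: eliminating its row and column leaves {fa, re}.
Row 3, column 2: eliminating its row and column leaves {fa}.
Row 4, column 1: eliminating its row and column leaves {fa, re}.
Row 4, column 3: eliminating its row and column leaves {la, fa, re}.
Row 4, column 6: eliminating its row and column leaves {la, fa, re}.
Row 6, column 1: eliminating its row and column leaves {fa, re}.
Row 6, column 3: eliminating its row and column leaves {la, fa, re}.
Row 6, column 6: eliminating its row and column leaves {la, fa, re}.
Enumerating the assignments across these blanks that avoid any row or column repeat gives 4 completions.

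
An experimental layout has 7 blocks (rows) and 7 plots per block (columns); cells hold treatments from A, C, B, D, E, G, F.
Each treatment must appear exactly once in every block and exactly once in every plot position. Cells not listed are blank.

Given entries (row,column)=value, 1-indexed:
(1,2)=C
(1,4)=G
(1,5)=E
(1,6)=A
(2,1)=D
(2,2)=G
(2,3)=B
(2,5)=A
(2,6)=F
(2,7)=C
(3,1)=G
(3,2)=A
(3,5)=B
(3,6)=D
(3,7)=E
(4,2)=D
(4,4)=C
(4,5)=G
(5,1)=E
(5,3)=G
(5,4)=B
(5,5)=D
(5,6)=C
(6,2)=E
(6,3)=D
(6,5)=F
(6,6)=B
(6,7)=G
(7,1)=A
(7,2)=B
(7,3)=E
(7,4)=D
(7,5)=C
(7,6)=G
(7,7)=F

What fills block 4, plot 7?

B

Block 1, plot 3: block 1 has {A, C, E, G} and plot 3 has {B, D, E, G}, leaving only F.
Block 1, plot 1: block 1 has {A, C, E, G, F} and plot 1 has {A, D, E, G}, leaving only B.
Block 1, plot 7: block 1 has {A, C, B, E, G, F} and plot 7 has {C, E, G, F}, leaving only D.
Block 2, plot 4: block 2 has {A, C, B, D, G, F} and plot 4 has {C, B, D, G}, leaving only E.
Block 3, plot 3: block 3 has {A, B, D, E, G} and plot 3 has {B, D, E, G, F}, leaving only C.
Block 3, plot 4: block 3 has {A, C, B, D, E, G} and plot 4 has {C, B, D, E, G}, leaving only F.
Block 4, plot 1: block 4 has {C, D, G} and plot 1 has {A, B, D, E, G}, leaving only F.
Block 4, plot 3: block 4 has {C, D, G, F} and plot 3 has {C, B, D, E, G, F}, leaving only A.
Block 4 already has {A, C, D, G, F} and plot 7 already has {C, D, E, G, F}, so block 4, plot 7 must be B.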